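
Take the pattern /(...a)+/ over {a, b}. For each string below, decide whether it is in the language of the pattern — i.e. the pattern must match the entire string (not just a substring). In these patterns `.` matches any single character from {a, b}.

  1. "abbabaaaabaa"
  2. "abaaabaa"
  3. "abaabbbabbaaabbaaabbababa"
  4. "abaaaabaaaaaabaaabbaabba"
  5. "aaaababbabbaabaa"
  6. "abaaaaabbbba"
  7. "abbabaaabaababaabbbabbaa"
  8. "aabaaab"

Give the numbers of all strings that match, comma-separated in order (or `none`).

1, 2, 4

1 → match
2 → match
3 → no match
4 → match
5 → no match
6 → no match
7 → no match
8 → no match — must end with "a"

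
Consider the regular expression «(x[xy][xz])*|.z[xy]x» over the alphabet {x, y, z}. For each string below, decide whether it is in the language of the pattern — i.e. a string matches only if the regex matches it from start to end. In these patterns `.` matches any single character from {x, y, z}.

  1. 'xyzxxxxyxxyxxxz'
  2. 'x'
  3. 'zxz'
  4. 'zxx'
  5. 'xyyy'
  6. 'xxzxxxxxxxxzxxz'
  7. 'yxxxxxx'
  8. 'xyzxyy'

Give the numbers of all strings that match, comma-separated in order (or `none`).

1, 6

1 → match
2 → no match
3 → no match
4 → no match
5 → no match
6 → match
7 → no match
8 → no match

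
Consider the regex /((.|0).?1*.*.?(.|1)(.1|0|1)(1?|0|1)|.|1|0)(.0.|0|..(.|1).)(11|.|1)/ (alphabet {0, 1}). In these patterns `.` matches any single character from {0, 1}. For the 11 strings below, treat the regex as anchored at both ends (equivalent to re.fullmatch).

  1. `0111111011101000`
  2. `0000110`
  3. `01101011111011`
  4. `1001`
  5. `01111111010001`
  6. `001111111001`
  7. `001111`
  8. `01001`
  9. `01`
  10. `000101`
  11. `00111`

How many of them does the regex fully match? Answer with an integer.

7

1 → match
2 → no match
3 → match
4 → no match
5 → match
6 → match
7 → match
8 → match
9 → no match
10 → match
11 → no match
Total matched: 7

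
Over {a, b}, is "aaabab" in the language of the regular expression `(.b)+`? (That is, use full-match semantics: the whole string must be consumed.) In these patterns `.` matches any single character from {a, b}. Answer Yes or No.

No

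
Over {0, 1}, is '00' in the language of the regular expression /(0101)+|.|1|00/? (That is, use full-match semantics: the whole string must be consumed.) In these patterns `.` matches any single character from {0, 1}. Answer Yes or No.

Yes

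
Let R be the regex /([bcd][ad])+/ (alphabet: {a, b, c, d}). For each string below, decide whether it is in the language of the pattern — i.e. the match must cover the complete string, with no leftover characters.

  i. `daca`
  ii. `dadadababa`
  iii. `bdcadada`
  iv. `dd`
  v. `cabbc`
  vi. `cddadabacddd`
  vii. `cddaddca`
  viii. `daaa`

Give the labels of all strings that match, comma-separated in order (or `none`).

i → match
ii → match
iii → match
iv → match
v → no match
vi → match
vii → match
viii → no match

i, ii, iii, iv, vi, vii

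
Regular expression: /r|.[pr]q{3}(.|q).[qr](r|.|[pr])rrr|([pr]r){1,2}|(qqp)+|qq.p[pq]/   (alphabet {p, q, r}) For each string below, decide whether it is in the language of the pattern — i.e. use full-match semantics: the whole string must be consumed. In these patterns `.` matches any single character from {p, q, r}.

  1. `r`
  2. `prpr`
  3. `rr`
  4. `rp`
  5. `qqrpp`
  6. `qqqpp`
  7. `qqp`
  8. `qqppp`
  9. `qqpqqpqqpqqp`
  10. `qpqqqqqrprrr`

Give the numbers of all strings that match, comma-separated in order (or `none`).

1, 2, 3, 5, 6, 7, 8, 9, 10

1. `r` → match
2. `prpr` → match
3. `rr` → match
4. `rp` → no match
5. `qqrpp` → match
6. `qqqpp` → match
7. `qqp` → match
8. `qqppp` → match
9. `qqpqqpqqpqqp` → match
10. `qpqqqqqrprrr` → match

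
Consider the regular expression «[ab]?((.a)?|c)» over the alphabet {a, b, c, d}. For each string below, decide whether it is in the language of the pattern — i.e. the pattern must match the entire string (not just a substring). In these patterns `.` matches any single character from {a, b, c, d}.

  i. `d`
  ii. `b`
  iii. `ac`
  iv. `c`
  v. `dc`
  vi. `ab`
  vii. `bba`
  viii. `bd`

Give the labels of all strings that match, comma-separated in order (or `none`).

ii, iii, iv, vii

i → no match
ii → match
iii → match
iv → match
v → no match
vi → no match
vii → match
viii → no match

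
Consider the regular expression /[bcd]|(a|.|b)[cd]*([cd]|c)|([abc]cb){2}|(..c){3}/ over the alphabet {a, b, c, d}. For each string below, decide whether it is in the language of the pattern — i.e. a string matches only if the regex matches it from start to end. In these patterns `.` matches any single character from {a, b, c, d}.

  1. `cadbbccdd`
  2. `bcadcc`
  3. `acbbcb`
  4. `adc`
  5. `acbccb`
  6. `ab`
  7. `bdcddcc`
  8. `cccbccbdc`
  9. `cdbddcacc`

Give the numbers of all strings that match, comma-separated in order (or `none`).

1 → no match
2 → no match
3 → match
4 → match
5 → match
6 → no match
7 → match
8 → match
9 → no match

3, 4, 5, 7, 8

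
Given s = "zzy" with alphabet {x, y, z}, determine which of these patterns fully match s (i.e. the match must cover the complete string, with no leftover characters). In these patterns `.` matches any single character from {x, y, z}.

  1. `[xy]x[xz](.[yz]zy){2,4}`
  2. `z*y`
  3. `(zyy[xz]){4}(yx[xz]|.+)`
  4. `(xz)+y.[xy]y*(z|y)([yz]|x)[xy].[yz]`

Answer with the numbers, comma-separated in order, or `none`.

2

1 → no match
2 → match
3 → no match — must start with "zyy"
4 → no match — must start with "xz"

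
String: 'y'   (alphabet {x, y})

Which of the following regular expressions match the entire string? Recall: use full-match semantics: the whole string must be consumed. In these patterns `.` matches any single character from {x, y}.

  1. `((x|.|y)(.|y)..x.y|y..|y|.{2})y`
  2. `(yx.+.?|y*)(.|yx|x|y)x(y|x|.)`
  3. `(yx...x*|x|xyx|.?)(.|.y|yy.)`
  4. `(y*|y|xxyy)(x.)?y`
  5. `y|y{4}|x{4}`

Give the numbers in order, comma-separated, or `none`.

3, 4, 5

1 → no match
2 → no match
3 → match
4 → match
5 → match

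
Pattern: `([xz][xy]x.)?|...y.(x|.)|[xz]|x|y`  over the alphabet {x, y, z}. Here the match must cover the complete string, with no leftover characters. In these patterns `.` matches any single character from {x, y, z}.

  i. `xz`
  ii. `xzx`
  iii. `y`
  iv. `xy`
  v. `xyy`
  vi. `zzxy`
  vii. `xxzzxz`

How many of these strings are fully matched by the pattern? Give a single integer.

1

i → no match
ii → no match
iii → match
iv → no match
v → no match
vi → no match
vii → no match
Total matched: 1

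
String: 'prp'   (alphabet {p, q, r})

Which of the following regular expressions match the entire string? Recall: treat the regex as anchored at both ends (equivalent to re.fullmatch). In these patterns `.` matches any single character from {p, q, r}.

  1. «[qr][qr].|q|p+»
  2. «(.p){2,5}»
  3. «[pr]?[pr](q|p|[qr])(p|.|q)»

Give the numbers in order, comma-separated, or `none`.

3

1 → no match
2 → no match
3 → match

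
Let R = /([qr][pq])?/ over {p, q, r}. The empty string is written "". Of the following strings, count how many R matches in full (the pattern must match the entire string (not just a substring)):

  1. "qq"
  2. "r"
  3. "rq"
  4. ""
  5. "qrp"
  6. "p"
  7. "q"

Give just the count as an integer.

3

1 → match
2 → no match
3 → match
4 → match
5 → no match
6 → no match
7 → no match
Total matched: 3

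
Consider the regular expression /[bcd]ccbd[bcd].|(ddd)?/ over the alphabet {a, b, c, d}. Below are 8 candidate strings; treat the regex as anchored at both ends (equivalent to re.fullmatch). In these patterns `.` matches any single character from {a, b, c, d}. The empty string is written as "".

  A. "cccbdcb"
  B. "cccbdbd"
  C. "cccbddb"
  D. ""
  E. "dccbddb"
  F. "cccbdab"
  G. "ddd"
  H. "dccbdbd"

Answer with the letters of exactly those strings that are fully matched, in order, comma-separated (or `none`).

A, B, C, D, E, G, H

A → match
B → match
C → match
D → match
E → match
F → no match
G → match
H → match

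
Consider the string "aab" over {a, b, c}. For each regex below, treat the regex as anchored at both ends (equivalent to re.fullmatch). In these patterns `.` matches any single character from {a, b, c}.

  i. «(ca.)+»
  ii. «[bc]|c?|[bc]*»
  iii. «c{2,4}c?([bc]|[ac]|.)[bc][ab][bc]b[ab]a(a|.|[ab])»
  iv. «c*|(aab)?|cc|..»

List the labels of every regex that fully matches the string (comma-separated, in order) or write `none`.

i → no match — must start with "ca"
ii → no match
iii → no match — must start with "c"
iv → match

iv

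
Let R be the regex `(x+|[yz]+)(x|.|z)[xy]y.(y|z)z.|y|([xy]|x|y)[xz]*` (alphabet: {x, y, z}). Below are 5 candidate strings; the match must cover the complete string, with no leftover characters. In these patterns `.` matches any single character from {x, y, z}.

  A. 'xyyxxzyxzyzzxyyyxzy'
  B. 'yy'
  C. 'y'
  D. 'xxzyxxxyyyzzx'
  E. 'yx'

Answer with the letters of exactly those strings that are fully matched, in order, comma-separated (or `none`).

C, E

A → no match
B → no match
C → match
D → no match
E → match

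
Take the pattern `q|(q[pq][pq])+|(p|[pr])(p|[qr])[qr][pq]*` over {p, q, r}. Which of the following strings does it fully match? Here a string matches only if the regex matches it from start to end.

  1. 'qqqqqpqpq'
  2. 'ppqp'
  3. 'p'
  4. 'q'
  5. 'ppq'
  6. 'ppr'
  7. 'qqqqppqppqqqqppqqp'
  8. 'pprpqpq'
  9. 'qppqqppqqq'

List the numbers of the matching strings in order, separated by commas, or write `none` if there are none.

1. 'qqqqqpqpq' → match
2. 'ppqp' → match
3. 'p' → no match
4. 'q' → match
5. 'ppq' → match
6. 'ppr' → match
7 → match
8. 'pprpqpq' → match
9. 'qppqqppqqq' → no match

1, 2, 4, 5, 6, 7, 8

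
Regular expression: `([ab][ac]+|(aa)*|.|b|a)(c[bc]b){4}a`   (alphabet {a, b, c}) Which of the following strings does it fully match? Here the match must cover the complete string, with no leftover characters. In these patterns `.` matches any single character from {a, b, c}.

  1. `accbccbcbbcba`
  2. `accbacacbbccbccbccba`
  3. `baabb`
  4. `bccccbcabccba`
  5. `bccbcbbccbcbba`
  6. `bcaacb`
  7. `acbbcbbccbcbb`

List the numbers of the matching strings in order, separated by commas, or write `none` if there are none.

5

1 → no match
2 → no match
3 → no match — must end with `ba`
4 → no match
5 → match
6 → no match — must end with `ba`
7 → no match — must end with `ba`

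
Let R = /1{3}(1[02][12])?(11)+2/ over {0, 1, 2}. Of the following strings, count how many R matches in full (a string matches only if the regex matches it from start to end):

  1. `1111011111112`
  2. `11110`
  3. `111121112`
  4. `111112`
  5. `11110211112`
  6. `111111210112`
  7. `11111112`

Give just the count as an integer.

5

1 → match
2 → no match — must end with `112`
3 → match
4 → match
5 → match
6 → no match
7 → match
Total matched: 5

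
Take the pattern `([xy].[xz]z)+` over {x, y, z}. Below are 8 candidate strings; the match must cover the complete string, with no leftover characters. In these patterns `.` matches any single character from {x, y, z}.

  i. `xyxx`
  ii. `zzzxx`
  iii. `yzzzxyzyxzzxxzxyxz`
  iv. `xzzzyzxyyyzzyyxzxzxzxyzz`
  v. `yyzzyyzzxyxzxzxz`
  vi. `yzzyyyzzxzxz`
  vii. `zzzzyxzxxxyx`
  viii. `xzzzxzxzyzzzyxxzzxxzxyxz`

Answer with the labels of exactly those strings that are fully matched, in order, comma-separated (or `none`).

i → no match — must end with `z`
ii → no match — must end with `z`
iii → no match
iv → no match
v → match
vi → no match
vii → no match — must end with `z`
viii → no match

v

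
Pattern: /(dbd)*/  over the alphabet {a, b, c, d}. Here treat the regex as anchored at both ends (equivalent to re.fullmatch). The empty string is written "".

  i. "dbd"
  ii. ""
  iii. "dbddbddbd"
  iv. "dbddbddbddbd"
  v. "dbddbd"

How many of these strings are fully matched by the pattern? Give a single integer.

i → match
ii → match
iii → match
iv → match
v → match
Total matched: 5

5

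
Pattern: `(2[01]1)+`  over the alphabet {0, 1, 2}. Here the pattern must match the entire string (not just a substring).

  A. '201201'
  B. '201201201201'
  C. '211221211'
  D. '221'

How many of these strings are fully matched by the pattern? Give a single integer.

2

A → match
B → match
C → no match
D → no match
Total matched: 2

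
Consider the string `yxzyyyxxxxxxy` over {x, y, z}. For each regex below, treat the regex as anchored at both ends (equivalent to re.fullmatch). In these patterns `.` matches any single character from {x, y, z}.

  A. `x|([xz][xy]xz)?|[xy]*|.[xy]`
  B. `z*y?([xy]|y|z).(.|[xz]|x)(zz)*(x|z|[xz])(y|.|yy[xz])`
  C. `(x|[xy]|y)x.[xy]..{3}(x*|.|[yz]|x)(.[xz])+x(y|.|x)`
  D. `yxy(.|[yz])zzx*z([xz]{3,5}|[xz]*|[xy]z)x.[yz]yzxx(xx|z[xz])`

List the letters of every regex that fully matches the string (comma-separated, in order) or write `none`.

C

A → no match
B → no match
C → match
D → no match — must start with `yxy`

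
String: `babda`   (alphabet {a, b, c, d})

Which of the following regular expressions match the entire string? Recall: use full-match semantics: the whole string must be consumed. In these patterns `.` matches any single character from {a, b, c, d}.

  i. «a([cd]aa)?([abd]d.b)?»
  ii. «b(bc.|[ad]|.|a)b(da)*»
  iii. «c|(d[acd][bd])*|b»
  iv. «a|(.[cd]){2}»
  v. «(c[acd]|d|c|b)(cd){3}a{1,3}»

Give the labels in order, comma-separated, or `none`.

i → no match — must start with `a`
ii → match
iii → no match
iv → no match
v → no match

ii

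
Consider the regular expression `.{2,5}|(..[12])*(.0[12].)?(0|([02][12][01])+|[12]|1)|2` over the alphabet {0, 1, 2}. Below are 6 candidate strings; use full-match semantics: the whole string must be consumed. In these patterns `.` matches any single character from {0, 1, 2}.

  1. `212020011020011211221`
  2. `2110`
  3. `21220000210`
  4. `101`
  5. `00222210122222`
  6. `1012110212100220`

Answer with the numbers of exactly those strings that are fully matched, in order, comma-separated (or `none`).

1 → match
2 → match
3 → no match
4 → match
5 → no match
6 → no match

1, 2, 4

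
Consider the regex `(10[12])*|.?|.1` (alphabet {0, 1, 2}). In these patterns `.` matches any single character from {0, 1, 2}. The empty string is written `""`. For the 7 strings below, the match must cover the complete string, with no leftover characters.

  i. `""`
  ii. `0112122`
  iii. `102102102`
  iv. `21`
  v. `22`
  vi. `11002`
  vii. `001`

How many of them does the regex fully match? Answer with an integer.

3

i → match
ii → no match
iii → match
iv → match
v → no match
vi → no match
vii → no match
Total matched: 3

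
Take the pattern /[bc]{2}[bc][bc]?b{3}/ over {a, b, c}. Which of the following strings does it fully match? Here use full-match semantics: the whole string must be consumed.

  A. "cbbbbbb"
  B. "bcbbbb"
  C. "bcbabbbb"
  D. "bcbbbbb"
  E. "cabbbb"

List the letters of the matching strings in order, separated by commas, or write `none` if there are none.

A, B, D

A → match
B → match
C → no match
D → match
E → no match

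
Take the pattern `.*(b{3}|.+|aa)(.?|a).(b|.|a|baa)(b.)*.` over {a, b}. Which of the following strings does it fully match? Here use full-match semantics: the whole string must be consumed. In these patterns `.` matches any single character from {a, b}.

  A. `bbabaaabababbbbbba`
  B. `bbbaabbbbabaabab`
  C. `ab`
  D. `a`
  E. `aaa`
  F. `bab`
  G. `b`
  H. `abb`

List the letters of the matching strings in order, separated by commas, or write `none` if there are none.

A → match
B → match
C. `ab` → no match
D. `a` → no match
E. `aaa` → no match
F. `bab` → no match
G. `b` → no match
H. `abb` → no match

A, B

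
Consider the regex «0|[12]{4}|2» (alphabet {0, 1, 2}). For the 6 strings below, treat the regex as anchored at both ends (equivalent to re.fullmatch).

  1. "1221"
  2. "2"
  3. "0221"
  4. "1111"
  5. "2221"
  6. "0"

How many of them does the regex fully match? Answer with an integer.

5

1 → match
2 → match
3 → no match
4 → match
5 → match
6 → match
Total matched: 5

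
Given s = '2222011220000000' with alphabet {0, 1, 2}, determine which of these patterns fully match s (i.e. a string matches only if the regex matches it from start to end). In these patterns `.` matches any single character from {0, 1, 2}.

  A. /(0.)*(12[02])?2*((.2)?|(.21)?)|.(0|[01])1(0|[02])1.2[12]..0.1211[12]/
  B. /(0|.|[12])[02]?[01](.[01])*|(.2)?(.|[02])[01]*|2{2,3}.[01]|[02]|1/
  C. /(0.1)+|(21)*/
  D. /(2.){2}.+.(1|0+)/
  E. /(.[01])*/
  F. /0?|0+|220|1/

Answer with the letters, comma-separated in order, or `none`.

A → no match
B → no match
C → no match
D → match
E → no match
F → no match

D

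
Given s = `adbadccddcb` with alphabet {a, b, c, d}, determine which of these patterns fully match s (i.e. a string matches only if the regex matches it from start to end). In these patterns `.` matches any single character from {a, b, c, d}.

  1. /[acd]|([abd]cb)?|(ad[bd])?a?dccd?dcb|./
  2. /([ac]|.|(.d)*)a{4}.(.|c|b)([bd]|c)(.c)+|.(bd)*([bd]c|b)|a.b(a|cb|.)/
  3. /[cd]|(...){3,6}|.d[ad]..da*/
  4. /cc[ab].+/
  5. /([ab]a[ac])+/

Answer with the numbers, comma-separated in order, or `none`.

1 → match
2 → no match
3 → no match
4 → no match — must start with `cc`
5 → no match

1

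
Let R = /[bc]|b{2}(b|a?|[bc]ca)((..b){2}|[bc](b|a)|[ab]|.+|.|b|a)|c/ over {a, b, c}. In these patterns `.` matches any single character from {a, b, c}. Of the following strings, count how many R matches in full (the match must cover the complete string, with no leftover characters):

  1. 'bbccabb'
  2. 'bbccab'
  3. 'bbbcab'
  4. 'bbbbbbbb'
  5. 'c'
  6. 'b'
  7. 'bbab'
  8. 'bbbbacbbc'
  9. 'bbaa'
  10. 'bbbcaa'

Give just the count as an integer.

1 → match
2 → match
3 → match
4 → match
5 → match
6 → match
7 → match
8 → match
9 → match
10 → match
Total matched: 10

10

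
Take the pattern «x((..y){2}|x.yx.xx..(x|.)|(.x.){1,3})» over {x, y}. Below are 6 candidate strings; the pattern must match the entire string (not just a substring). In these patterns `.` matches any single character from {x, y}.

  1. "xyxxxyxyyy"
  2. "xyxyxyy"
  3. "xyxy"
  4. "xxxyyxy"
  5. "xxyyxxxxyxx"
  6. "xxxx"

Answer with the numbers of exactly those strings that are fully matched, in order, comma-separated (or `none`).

1 → no match
2 → match
3 → match
4 → match
5 → match
6 → match

2, 3, 4, 5, 6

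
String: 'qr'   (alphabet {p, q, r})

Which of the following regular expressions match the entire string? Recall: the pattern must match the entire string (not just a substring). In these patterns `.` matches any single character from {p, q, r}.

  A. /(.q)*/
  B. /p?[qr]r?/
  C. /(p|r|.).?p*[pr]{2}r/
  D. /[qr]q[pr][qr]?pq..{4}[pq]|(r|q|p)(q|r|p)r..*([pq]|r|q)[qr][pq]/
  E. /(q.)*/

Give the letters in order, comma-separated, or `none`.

A → no match
B → match
C → no match
D → no match
E → match

B, E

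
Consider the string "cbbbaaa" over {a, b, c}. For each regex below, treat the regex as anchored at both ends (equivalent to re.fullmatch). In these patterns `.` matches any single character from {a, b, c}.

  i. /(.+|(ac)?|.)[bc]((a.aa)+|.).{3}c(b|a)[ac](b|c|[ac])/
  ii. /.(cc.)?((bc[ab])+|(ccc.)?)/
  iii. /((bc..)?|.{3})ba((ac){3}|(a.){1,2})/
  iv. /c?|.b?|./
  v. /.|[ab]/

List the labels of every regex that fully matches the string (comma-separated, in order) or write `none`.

i → no match
ii → no match
iii → match
iv → no match
v → no match

iii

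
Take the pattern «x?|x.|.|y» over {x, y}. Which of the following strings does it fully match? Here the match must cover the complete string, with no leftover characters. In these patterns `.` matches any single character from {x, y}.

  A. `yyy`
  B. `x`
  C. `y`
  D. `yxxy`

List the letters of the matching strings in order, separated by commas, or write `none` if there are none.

A → no match
B → match
C → match
D → no match

B, C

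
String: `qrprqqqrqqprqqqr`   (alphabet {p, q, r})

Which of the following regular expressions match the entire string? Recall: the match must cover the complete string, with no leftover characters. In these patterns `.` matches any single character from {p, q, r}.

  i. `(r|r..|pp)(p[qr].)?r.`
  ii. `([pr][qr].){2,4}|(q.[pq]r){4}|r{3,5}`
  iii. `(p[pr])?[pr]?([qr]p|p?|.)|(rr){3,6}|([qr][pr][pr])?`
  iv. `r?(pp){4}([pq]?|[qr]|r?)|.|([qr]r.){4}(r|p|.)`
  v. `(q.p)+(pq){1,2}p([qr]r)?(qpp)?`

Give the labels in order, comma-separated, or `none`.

i → no match
ii → match
iii → no match
iv → no match
v → no match

ii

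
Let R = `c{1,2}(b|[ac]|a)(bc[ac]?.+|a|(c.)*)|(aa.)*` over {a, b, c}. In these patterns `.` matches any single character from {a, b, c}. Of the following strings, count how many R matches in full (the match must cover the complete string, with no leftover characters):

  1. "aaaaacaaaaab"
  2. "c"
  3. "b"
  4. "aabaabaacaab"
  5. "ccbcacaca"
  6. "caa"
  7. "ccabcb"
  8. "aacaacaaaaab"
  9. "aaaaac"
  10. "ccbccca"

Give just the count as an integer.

8

1. "aaaaacaaaaab" → match
2. "c" → no match
3. "b" → no match
4. "aabaabaacaab" → match
5. "ccbcacaca" → match
6. "caa" → match
7. "ccabcb" → match
8. "aacaacaaaaab" → match
9. "aaaaac" → match
10. "ccbccca" → match
Total matched: 8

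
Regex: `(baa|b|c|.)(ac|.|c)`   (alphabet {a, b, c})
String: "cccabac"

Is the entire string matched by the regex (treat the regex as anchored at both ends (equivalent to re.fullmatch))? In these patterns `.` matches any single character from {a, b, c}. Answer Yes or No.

No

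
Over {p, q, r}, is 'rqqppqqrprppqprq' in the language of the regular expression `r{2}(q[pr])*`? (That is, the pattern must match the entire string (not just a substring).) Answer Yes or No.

No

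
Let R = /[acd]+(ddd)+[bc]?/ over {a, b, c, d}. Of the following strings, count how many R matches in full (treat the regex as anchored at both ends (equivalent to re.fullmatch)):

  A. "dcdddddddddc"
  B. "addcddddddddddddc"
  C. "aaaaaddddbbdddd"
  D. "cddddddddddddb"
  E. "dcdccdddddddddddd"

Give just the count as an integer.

A → match
B → match
C → no match
D → match
E → match
Total matched: 4

4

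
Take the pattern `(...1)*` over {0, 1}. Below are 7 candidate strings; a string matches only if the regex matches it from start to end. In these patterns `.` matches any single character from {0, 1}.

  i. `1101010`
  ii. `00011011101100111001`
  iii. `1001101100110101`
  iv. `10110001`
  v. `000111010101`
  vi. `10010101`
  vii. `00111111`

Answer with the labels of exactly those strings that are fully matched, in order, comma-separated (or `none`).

i → no match
ii → match
iii → match
iv → match
v → match
vi → match
vii → match

ii, iii, iv, v, vi, vii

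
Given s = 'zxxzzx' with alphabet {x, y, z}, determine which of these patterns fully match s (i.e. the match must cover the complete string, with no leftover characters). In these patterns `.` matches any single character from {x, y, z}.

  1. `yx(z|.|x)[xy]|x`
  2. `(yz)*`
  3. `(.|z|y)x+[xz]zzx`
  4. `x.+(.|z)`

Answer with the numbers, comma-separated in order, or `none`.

1 → no match
2 → no match
3 → match
4 → no match — must start with 'x'

3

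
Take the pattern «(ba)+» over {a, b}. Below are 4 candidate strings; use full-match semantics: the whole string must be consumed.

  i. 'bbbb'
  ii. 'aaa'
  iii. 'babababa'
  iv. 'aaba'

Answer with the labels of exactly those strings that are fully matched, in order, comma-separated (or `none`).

i → no match — must start with 'ba'
ii → no match — must start with 'ba'
iii → match
iv → no match — must start with 'ba'

iii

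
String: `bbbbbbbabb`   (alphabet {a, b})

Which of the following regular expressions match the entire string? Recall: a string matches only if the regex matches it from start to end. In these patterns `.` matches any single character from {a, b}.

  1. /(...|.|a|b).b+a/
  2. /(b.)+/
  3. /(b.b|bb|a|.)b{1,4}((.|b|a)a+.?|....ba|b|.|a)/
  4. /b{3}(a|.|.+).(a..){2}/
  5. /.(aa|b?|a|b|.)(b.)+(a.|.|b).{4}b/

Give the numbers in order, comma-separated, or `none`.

1 → no match — must end with `ba`
2 → match
3 → no match
4 → no match
5 → match

2, 5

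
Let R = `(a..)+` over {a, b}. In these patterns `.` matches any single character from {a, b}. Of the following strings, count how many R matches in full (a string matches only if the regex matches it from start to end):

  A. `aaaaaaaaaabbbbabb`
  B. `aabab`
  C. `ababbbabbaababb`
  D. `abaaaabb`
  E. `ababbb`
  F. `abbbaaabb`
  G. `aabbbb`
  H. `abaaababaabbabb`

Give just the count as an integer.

A → no match
B. `aabab` → no match
C → no match
D. `abaaaabb` → no match
E. `ababbb` → no match
F. `abbbaaabb` → no match
G. `aabbbb` → no match
H → match
Total matched: 1

1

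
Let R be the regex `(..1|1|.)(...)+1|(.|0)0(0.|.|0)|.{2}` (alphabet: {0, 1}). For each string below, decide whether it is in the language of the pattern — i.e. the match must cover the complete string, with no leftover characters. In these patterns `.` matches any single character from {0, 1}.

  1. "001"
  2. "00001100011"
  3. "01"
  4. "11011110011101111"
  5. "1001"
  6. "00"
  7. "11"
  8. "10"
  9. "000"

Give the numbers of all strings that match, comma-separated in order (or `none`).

1, 2, 3, 4, 5, 6, 7, 8, 9

1 → match
2 → match
3 → match
4 → match
5 → match
6 → match
7 → match
8 → match
9 → match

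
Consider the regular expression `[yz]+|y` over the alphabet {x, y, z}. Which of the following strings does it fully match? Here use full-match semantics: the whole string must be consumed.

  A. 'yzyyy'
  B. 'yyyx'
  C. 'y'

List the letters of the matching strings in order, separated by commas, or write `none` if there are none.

A → match
B → no match
C → match

A, C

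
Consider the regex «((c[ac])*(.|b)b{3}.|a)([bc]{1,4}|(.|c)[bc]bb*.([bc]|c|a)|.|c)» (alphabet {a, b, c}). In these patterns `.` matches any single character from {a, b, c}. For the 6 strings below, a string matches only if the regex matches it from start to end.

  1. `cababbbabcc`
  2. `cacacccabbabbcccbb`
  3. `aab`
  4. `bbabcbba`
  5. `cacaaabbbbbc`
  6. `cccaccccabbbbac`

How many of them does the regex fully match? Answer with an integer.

0

1 → no match
2 → no match
3 → no match
4 → no match
5 → no match
6 → no match
Total matched: 0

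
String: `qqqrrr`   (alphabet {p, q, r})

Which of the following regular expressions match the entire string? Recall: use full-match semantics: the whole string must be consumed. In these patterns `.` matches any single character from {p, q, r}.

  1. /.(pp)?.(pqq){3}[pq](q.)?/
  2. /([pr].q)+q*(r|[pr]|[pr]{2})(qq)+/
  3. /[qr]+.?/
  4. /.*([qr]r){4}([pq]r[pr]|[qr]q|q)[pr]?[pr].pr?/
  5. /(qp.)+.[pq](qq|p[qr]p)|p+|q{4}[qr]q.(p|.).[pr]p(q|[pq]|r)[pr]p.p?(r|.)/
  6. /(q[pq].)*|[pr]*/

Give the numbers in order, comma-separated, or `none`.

1 → no match
2 → no match — must end with `qq`
3 → match
4 → no match
5 → no match
6 → no match

3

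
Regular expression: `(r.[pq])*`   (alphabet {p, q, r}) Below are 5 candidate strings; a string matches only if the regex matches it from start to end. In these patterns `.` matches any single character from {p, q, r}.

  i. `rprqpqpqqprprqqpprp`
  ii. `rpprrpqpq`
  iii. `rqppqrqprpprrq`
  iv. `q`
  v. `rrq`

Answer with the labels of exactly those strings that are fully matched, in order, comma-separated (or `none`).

i → no match
ii. `rpprrpqpq` → no match
iii → no match
iv. `q` → no match
v. `rrq` → match

v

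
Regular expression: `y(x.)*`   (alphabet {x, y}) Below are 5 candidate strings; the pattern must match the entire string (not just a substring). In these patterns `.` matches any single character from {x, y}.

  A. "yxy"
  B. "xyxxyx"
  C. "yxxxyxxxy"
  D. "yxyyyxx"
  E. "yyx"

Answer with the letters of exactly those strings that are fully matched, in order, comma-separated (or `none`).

A → match
B → no match — must start with "y"
C → match
D → no match
E → no match

A, C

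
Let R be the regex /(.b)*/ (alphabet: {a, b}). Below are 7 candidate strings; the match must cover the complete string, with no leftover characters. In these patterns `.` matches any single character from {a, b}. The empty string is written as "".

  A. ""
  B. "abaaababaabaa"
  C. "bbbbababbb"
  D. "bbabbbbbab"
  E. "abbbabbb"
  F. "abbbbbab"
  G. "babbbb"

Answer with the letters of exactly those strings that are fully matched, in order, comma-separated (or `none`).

A, C, D, E, F

A → match
B → no match
C → match
D → match
E → match
F → match
G → no match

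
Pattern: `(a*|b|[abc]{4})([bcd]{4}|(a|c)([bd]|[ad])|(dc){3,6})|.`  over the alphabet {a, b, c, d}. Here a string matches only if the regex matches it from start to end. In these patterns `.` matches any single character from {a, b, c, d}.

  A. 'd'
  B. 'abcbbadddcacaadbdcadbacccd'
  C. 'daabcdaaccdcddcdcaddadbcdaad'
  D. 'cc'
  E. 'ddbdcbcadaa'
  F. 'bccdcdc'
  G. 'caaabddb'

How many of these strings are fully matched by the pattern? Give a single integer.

2

A → match
B → no match
C → no match
D → no match
E → no match
F → no match
G → match
Total matched: 2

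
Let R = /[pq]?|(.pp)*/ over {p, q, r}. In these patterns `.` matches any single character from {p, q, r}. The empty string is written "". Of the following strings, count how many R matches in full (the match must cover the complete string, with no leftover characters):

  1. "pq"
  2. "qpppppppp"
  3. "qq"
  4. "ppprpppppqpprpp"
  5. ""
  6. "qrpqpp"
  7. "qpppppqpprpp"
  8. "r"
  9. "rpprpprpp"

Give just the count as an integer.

1 → no match
2 → match
3 → no match
4 → match
5 → match
6 → no match
7 → match
8 → no match
9 → match
Total matched: 5

5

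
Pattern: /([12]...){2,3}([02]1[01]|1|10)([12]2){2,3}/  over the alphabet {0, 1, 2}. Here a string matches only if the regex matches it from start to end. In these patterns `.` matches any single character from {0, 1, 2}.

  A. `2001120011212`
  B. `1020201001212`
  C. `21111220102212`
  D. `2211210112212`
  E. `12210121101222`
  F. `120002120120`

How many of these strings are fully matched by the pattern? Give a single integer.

3

A → match
B → no match
C → match
D → match
E → no match
F → no match — must end with `2`
Total matched: 3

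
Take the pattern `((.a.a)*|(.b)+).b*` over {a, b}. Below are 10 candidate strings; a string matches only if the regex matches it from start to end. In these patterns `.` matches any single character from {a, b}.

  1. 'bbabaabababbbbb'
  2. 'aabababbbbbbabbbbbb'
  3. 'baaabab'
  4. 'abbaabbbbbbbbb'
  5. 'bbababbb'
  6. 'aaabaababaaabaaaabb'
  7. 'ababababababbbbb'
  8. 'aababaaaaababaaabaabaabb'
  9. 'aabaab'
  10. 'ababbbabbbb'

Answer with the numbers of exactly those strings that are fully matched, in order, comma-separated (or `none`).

1 → no match
2 → no match
3 → no match
4 → no match
5 → match
6 → no match
7 → match
8 → no match
9 → match
10 → match

5, 7, 9, 10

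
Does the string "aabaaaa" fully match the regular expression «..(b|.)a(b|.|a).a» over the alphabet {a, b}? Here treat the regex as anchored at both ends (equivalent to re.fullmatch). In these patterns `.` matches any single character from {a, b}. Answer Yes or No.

Yes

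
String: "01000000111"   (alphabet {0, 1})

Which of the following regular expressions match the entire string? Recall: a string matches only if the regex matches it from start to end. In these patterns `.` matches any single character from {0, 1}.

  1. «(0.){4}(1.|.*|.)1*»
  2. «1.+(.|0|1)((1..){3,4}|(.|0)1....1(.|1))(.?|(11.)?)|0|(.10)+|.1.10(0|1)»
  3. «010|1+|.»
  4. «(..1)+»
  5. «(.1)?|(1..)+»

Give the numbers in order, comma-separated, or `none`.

1

1 → match
2 → no match
3 → no match
4 → no match
5 → no match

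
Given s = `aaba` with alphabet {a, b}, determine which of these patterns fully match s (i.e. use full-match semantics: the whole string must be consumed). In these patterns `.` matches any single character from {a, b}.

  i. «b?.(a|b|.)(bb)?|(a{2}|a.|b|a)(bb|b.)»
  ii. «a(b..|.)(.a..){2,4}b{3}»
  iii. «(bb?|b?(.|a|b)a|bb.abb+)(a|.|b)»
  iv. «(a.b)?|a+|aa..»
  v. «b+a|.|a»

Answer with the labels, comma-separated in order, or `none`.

i, iv

i → match
ii → no match — must end with `b`
iii → no match
iv → match
v → no match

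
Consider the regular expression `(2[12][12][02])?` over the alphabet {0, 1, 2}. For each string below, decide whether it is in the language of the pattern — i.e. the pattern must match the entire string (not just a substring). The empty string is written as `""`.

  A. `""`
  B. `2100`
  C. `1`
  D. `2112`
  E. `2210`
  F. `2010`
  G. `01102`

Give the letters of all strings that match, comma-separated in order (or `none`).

A. `""` → match
B. `2100` → no match
C. `1` → no match
D. `2112` → match
E. `2210` → match
F. `2010` → no match
G. `01102` → no match

A, D, E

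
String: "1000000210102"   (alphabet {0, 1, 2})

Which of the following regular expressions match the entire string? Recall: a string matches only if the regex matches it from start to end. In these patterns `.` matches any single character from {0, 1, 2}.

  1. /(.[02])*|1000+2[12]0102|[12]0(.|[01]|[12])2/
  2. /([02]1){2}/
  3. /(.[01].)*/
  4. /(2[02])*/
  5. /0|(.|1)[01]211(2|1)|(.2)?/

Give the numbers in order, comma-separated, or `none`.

1 → match
2 → no match — must end with "1"
3 → no match
4 → no match
5 → no match

1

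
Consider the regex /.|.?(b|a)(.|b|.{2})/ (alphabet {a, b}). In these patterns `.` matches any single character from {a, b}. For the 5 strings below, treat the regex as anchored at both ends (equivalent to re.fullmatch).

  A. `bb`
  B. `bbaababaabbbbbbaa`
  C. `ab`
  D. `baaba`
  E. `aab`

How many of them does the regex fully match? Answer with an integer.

3

A. `bb` → match
B → no match
C. `ab` → match
D. `baaba` → no match
E. `aab` → match
Total matched: 3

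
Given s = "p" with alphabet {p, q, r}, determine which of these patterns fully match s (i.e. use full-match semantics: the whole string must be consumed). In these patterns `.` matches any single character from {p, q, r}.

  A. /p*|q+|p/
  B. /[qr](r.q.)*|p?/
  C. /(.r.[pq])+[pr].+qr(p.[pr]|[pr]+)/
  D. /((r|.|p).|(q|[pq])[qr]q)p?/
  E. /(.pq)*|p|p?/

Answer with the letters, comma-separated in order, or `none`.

A → match
B → match
C → no match
D → no match
E → match

A, B, E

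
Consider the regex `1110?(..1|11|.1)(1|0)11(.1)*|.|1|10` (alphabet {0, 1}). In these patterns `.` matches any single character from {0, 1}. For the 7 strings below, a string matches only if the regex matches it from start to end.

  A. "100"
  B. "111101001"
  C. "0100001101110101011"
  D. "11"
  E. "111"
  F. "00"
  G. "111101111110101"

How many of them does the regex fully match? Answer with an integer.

A. "100" → no match
B. "111101001" → no match
C → no match
D. "11" → no match
E. "111" → no match
F. "00" → no match
G → match
Total matched: 1

1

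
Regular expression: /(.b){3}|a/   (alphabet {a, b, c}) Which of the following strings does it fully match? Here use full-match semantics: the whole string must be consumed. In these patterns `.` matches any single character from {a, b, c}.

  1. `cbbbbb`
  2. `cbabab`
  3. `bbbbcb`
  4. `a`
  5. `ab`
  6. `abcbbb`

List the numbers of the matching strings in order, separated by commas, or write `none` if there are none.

1 → match
2 → match
3 → match
4 → match
5 → no match
6 → match

1, 2, 3, 4, 6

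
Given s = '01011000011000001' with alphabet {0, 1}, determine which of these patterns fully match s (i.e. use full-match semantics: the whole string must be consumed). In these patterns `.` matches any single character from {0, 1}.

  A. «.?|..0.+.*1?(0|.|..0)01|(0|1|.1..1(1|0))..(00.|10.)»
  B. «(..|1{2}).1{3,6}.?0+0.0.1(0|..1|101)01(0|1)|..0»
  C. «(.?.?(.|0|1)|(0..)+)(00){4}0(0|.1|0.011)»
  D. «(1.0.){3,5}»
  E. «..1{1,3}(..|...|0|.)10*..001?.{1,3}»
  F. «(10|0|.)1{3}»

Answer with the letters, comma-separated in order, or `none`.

A

A → match
B → no match
C → no match
D → no match — must start with '1'
E → no match
F → no match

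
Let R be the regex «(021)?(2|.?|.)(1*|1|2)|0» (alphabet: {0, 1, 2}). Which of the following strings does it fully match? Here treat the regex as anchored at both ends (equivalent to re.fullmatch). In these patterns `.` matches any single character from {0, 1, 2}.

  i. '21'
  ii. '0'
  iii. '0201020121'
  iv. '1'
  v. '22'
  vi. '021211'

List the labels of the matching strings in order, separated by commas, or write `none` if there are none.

i → match
ii → match
iii → no match
iv → match
v → match
vi → match

i, ii, iv, v, vi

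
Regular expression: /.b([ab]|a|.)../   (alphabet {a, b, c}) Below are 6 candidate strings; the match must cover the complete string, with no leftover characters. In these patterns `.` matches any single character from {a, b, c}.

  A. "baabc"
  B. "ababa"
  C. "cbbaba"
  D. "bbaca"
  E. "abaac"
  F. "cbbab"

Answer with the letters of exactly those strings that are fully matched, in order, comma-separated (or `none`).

A → no match
B → match
C → no match
D → match
E → match
F → match

B, D, E, F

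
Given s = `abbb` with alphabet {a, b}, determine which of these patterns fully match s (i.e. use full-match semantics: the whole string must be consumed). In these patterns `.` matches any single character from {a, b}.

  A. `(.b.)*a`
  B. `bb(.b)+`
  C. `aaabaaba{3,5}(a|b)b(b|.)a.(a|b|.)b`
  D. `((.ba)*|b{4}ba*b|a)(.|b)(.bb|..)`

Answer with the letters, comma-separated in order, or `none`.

A → no match — must end with `a`
B → no match — must start with `bb`
C → no match — must start with `aaabaaba`
D → match

D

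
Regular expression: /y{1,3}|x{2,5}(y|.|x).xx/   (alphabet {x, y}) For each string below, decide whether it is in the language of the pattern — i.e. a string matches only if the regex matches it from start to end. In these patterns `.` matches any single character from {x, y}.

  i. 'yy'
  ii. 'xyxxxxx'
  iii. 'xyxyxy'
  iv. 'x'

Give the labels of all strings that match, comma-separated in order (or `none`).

i → match
ii → no match
iii → no match
iv → no match

i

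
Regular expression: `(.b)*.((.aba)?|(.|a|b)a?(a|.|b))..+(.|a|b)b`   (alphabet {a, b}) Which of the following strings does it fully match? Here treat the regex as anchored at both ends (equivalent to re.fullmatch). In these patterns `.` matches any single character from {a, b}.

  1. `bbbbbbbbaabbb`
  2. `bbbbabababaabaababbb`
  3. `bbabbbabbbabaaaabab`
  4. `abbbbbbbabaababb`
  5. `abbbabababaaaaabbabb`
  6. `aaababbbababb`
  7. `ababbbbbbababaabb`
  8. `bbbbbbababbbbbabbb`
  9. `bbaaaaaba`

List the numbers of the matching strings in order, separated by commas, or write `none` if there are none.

1 → match
2 → match
3 → match
4 → match
5 → match
6 → match
7 → match
8 → match
9 → no match — must end with `b`

1, 2, 3, 4, 5, 6, 7, 8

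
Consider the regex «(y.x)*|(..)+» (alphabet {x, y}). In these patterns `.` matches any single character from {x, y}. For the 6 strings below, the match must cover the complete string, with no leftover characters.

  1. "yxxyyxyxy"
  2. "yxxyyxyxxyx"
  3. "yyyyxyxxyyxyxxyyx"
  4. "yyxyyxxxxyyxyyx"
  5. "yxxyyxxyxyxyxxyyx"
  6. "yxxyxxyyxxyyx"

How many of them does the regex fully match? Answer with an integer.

1. "yxxyyxyxy" → no match
2. "yxxyyxyxxyx" → no match
3 → no match
4 → no match
5 → no match
6 → no match
Total matched: 0

0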